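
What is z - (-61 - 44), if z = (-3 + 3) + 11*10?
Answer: 215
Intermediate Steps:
z = 110 (z = 0 + 110 = 110)
z - (-61 - 44) = 110 - (-61 - 44) = 110 - 1*(-105) = 110 + 105 = 215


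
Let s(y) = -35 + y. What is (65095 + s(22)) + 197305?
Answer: 262387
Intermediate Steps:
(65095 + s(22)) + 197305 = (65095 + (-35 + 22)) + 197305 = (65095 - 13) + 197305 = 65082 + 197305 = 262387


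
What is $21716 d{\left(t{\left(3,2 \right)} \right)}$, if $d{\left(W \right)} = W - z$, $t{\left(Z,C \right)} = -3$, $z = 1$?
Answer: $-86864$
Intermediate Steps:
$d{\left(W \right)} = -1 + W$ ($d{\left(W \right)} = W - 1 = -1 + W$)
$21716 d{\left(t{\left(3,2 \right)} \right)} = 21716 \left(-1 - 3\right) = 21716 \left(-4\right) = -86864$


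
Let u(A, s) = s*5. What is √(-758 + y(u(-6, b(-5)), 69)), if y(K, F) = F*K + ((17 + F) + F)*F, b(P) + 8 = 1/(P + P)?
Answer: √28570/2 ≈ 84.513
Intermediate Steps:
b(P) = -8 + 1/(2*P) (b(P) = -8 + 1/(P + P) = -8 + 1/(2*P))
u(A, s) = 5*s
y(K, F) = F*K + F*(17 + 2*F) (y(K, F) = F*K + (17 + 2*F)*F = F*K + F*(17 + 2*F))
√(-758 + y(u(-6, b(-5)), 69)) = √(-758 + 69*(17 + 5*(-8 + (½)/(-5)) + 2*69)) = √(-758 + 69*(17 + 5*(-8 + (½)*(-⅕)) + 138)) = √(-758 + 69*(17 + 5*(-8 - ⅒) + 138)) = √(-758 + 69*(17 + 5*(-81/10) + 138)) = √(-758 + 69*(17 - 81/2 + 138)) = √(-758 + 69*(229/2)) = √(-758 + 15801/2) = √(14285/2) = √28570/2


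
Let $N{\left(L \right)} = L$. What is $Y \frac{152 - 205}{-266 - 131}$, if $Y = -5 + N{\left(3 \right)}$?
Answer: $- \frac{106}{397} \approx -0.267$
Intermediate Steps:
$Y = -2$ ($Y = -5 + 3 = -2$)
$Y \frac{152 - 205}{-266 - 131} = - 2 \frac{152 - 205}{-266 - 131} = - 2 \left(- \frac{53}{-397}\right) = - 2 \left(\left(-53\right) \left(- \frac{1}{397}\right)\right) = \left(-2\right) \frac{53}{397} = - \frac{106}{397}$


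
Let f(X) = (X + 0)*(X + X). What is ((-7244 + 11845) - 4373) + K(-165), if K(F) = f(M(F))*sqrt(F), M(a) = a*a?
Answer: 228 + 1482401250*I*sqrt(165) ≈ 228.0 + 1.9042e+10*I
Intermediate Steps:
M(a) = a**2
f(X) = 2*X**2 (f(X) = X*(2*X) = 2*X**2)
K(F) = 2*F**(9/2) (K(F) = (2*(F**2)**2)*sqrt(F) = (2*F**4)*sqrt(F) = 2*F**(9/2))
((-7244 + 11845) - 4373) + K(-165) = ((-7244 + 11845) - 4373) + 2*(-165)**(9/2) = (4601 - 4373) + 2*(741200625*I*sqrt(165)) = 228 + 1482401250*I*sqrt(165)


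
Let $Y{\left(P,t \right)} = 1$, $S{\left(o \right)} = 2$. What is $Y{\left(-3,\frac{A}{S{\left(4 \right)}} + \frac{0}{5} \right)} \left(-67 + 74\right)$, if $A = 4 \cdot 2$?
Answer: $7$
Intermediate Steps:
$A = 8$
$Y{\left(-3,\frac{A}{S{\left(4 \right)}} + \frac{0}{5} \right)} \left(-67 + 74\right) = 1 \left(-67 + 74\right) = 1 \cdot 7 = 7$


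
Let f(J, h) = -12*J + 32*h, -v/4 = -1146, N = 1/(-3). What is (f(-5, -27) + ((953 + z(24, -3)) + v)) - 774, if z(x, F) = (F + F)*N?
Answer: 3961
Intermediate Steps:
N = -⅓ ≈ -0.33333
v = 4584 (v = -4*(-1146) = 4584)
z(x, F) = -2*F/3 (z(x, F) = (F + F)*(-⅓) = (2*F)*(-⅓) = -2*F/3)
(f(-5, -27) + ((953 + z(24, -3)) + v)) - 774 = ((-12*(-5) + 32*(-27)) + ((953 - ⅔*(-3)) + 4584)) - 774 = ((60 - 864) + ((953 + 2) + 4584)) - 774 = (-804 + (955 + 4584)) - 774 = (-804 + 5539) - 774 = 4735 - 774 = 3961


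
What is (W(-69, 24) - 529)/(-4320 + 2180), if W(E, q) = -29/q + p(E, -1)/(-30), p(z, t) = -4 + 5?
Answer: 63629/256800 ≈ 0.24778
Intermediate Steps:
p(z, t) = 1
W(E, q) = -1/30 - 29/q (W(E, q) = -29/q + 1/(-30) = -29/q + 1*(-1/30) = -29/q - 1/30 = -1/30 - 29/q)
(W(-69, 24) - 529)/(-4320 + 2180) = ((1/30)*(-870 - 1*24)/24 - 529)/(-4320 + 2180) = ((1/30)*(1/24)*(-870 - 24) - 529)/(-2140) = ((1/30)*(1/24)*(-894) - 529)*(-1/2140) = (-149/120 - 529)*(-1/2140) = -63629/120*(-1/2140) = 63629/256800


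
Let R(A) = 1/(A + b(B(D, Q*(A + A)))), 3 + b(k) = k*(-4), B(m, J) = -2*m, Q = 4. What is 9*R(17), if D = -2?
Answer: -9/2 ≈ -4.5000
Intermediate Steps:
b(k) = -3 - 4*k (b(k) = -3 + k*(-4) = -3 - 4*k)
R(A) = 1/(-19 + A) (R(A) = 1/(A + (-3 - (-8)*(-2))) = 1/(A + (-3 - 4*4)) = 1/(A + (-3 - 16)) = 1/(A - 19) = 1/(-19 + A))
9*R(17) = 9/(-19 + 17) = 9/(-2) = 9*(-1/2) = -9/2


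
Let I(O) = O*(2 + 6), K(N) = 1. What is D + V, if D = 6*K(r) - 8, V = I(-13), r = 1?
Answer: -106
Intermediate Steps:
I(O) = 8*O (I(O) = O*8 = 8*O)
V = -104 (V = 8*(-13) = -104)
D = -2 (D = 6*1 - 8 = 6 - 8 = -2)
D + V = -2 - 104 = -106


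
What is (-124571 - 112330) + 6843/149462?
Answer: -35407690419/149462 ≈ -2.3690e+5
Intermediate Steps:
(-124571 - 112330) + 6843/149462 = -236901 + 6843*(1/149462) = -236901 + 6843/149462 = -35407690419/149462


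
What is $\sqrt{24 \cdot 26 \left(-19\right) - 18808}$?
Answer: $2 i \sqrt{7666} \approx 175.11 i$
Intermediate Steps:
$\sqrt{24 \cdot 26 \left(-19\right) - 18808} = \sqrt{624 \left(-19\right) - 18808} = \sqrt{-11856 - 18808} = \sqrt{-30664} = 2 i \sqrt{7666}$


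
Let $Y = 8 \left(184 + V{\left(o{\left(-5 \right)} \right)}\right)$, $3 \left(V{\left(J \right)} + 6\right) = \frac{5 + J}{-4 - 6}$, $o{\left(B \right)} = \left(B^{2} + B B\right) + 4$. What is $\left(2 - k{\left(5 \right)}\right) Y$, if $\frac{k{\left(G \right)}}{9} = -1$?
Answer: $\frac{232364}{15} \approx 15491.0$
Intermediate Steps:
$k{\left(G \right)} = -9$ ($k{\left(G \right)} = 9 \left(-1\right) = -9$)
$o{\left(B \right)} = 4 + 2 B^{2}$ ($o{\left(B \right)} = \left(B^{2} + B^{2}\right) + 4 = 2 B^{2} + 4 = 4 + 2 B^{2}$)
$V{\left(J \right)} = - \frac{37}{6} - \frac{J}{30}$ ($V{\left(J \right)} = -6 + \frac{\left(5 + J\right) \frac{1}{-4 - 6}}{3} = -6 + \frac{\left(5 + J\right) \frac{1}{-10}}{3} = -6 + \frac{\left(5 + J\right) \left(- \frac{1}{10}\right)}{3} = -6 + \frac{- \frac{1}{2} - \frac{J}{10}}{3} = -6 - \left(\frac{1}{6} + \frac{J}{30}\right) = - \frac{37}{6} - \frac{J}{30}$)
$Y = \frac{21124}{15}$ ($Y = 8 \left(184 - \left(\frac{37}{6} + \frac{4 + 2 \left(-5\right)^{2}}{30}\right)\right) = 8 \left(184 - \left(\frac{37}{6} + \frac{4 + 2 \cdot 25}{30}\right)\right) = 8 \left(184 - \left(\frac{37}{6} + \frac{4 + 50}{30}\right)\right) = 8 \left(184 - \frac{239}{30}\right) = 8 \cdot \frac{5281}{30} = \frac{21124}{15} \approx 1408.3$)
$\left(2 - k{\left(5 \right)}\right) Y = \left(2 - -9\right) \frac{21124}{15} = \left(2 + 9\right) \frac{21124}{15} = 11 \cdot \frac{21124}{15} = \frac{232364}{15}$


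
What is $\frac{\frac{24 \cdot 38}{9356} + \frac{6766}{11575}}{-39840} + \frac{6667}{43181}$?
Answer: $\frac{3595198347158953}{23288056776066000} \approx 0.15438$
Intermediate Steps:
$\frac{\frac{24 \cdot 38}{9356} + \frac{6766}{11575}}{-39840} + \frac{6667}{43181} = \left(912 \cdot \frac{1}{9356} + 6766 \cdot \frac{1}{11575}\right) \left(- \frac{1}{39840}\right) + 6667 \cdot \frac{1}{43181} = \left(\frac{228}{2339} + \frac{6766}{11575}\right) \left(- \frac{1}{39840}\right) + \frac{6667}{43181} = \frac{18464774}{27073925} \left(- \frac{1}{39840}\right) + \frac{6667}{43181} = - \frac{9232387}{539312586000} + \frac{6667}{43181} = \frac{3595198347158953}{23288056776066000}$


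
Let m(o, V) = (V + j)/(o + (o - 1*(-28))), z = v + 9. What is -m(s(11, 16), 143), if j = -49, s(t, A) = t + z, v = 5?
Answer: -47/39 ≈ -1.2051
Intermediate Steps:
z = 14 (z = 5 + 9 = 14)
s(t, A) = 14 + t (s(t, A) = t + 14 = 14 + t)
m(o, V) = (-49 + V)/(28 + 2*o) (m(o, V) = (V - 49)/(o + (o - 1*(-28))) = (-49 + V)/(o + (o + 28)) = (-49 + V)/(o + (28 + o)) = (-49 + V)/(28 + 2*o))
-m(s(11, 16), 143) = -(-49 + 143)/(2*(14 + (14 + 11))) = -94/(2*(14 + 25)) = -94/(2*39) = -1*47/39 = -47/39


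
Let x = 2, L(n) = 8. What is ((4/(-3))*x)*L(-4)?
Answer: -64/3 ≈ -21.333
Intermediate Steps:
((4/(-3))*x)*L(-4) = ((4/(-3))*2)*8 = ((4*(-1/3))*2)*8 = -4/3*2*8 = -8/3*8 = -64/3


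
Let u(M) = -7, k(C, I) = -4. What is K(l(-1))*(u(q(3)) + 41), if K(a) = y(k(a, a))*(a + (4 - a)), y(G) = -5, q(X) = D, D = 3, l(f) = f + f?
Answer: -680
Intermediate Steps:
l(f) = 2*f
q(X) = 3
K(a) = -20 (K(a) = -5*(a + (4 - a)) = -5*4 = -20)
K(l(-1))*(u(q(3)) + 41) = -20*(-7 + 41) = -20*34 = -680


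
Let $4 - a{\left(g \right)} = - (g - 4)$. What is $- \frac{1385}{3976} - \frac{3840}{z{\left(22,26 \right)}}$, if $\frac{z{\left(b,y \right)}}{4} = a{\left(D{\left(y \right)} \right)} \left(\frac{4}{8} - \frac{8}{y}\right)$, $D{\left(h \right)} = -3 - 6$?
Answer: $\frac{6611909}{11928} \approx 554.32$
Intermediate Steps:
$D{\left(h \right)} = -9$ ($D{\left(h \right)} = -3 - 6 = -9$)
$a{\left(g \right)} = g$ ($a{\left(g \right)} = 4 - - (g - 4) = 4 - - (-4 + g) = 4 - \left(4 - g\right) = 4 + \left(-4 + g\right) = g$)
$z{\left(b,y \right)} = -18 + \frac{288}{y}$ ($z{\left(b,y \right)} = 4 \left(- 9 \left(\frac{4}{8} - \frac{8}{y}\right)\right) = 4 \left(- 9 \left(4 \cdot \frac{1}{8} - \frac{8}{y}\right)\right) = 4 \left(- 9 \left(\frac{1}{2} - \frac{8}{y}\right)\right) = 4 \left(- \frac{9}{2} + \frac{72}{y}\right) = -18 + \frac{288}{y}$)
$- \frac{1385}{3976} - \frac{3840}{z{\left(22,26 \right)}} = - \frac{1385}{3976} - \frac{3840}{-18 + \frac{288}{26}} = \left(-1385\right) \frac{1}{3976} - \frac{3840}{-18 + 288 \cdot \frac{1}{26}} = - \frac{1385}{3976} - \frac{3840}{-18 + \frac{144}{13}} = - \frac{1385}{3976} - \frac{3840}{- \frac{90}{13}} = - \frac{1385}{3976} - - \frac{1664}{3} = - \frac{1385}{3976} + \frac{1664}{3} = \frac{6611909}{11928}$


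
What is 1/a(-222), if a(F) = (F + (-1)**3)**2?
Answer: 1/49729 ≈ 2.0109e-5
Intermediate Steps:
a(F) = (-1 + F)**2 (a(F) = (F - 1)**2 = (-1 + F)**2)
1/a(-222) = 1/((-1 - 222)**2) = 1/((-223)**2) = 1/49729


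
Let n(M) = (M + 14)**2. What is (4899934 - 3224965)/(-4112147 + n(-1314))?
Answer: -1674969/2422147 ≈ -0.69152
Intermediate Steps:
n(M) = (14 + M)**2
(4899934 - 3224965)/(-4112147 + n(-1314)) = (4899934 - 3224965)/(-4112147 + (14 - 1314)**2) = 1674969/(-4112147 + (-1300)**2) = 1674969/(-4112147 + 1690000) = 1674969/(-2422147) = 1674969*(-1/2422147) = -1674969/2422147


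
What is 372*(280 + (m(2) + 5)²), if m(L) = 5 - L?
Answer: 127968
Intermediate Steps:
372*(280 + (m(2) + 5)²) = 372*(280 + ((5 - 1*2) + 5)²) = 372*(280 + ((5 - 2) + 5)²) = 372*(280 + (3 + 5)²) = 372*(280 + 8²) = 372*(280 + 64) = 372*344 = 127968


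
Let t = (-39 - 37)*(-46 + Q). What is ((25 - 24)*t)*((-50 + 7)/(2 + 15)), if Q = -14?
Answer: -196080/17 ≈ -11534.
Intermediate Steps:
t = 4560 (t = (-39 - 37)*(-46 - 14) = -76*(-60) = 4560)
((25 - 24)*t)*((-50 + 7)/(2 + 15)) = ((25 - 24)*4560)*((-50 + 7)/(2 + 15)) = (1*4560)*(-43/17) = 4560*(-43*1/17) = 4560*(-43/17) = -196080/17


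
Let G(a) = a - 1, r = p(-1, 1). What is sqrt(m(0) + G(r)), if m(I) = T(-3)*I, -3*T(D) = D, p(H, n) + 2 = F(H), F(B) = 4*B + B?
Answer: 2*I*sqrt(2) ≈ 2.8284*I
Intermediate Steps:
F(B) = 5*B
p(H, n) = -2 + 5*H
T(D) = -D/3
r = -7 (r = -2 + 5*(-1) = -2 - 5 = -7)
m(I) = I (m(I) = (-1/3*(-3))*I = 1*I = I)
G(a) = -1 + a
sqrt(m(0) + G(r)) = sqrt(0 + (-1 - 7)) = sqrt(0 - 8) = sqrt(-8) = 2*I*sqrt(2)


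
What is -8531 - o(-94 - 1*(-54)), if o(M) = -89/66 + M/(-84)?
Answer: -3940919/462 ≈ -8530.1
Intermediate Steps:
o(M) = -89/66 - M/84 (o(M) = -89*1/66 + M*(-1/84) = -89/66 - M/84)
-8531 - o(-94 - 1*(-54)) = -8531 - (-89/66 - (-94 - 1*(-54))/84) = -8531 - (-89/66 - (-94 + 54)/84) = -8531 - (-89/66 - 1/84*(-40)) = -8531 - (-89/66 + 10/21) = -8531 - 1*(-403/462) = -8531 + 403/462 = -3940919/462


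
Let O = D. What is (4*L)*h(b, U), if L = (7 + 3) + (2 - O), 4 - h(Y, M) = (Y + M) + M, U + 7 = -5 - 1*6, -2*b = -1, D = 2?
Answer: 1580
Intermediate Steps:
O = 2
b = ½ (b = -½*(-1) = ½ ≈ 0.50000)
U = -18 (U = -7 + (-5 - 1*6) = -7 + (-5 - 6) = -7 - 11 = -18)
h(Y, M) = 4 - Y - 2*M (h(Y, M) = 4 - ((Y + M) + M) = 4 - ((M + Y) + M) = 4 - (Y + 2*M) = 4 + (-Y - 2*M) = 4 - Y - 2*M)
L = 10 (L = (7 + 3) + (2 - 1*2) = 10 + (2 - 2) = 10 + 0 = 10)
(4*L)*h(b, U) = (4*10)*(4 - 1*½ - 2*(-18)) = 40*(4 - ½ + 36) = 40*(79/2) = 1580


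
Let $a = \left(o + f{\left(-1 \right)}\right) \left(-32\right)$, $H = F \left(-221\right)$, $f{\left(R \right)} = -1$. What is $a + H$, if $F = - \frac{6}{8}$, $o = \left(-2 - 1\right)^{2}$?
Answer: $- \frac{361}{4} \approx -90.25$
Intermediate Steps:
$o = 9$ ($o = \left(-3\right)^{2} = 9$)
$F = - \frac{3}{4}$ ($F = \left(-6\right) \frac{1}{8} = - \frac{3}{4} \approx -0.75$)
$H = \frac{663}{4}$ ($H = \left(- \frac{3}{4}\right) \left(-221\right) = \frac{663}{4} \approx 165.75$)
$a = -256$ ($a = \left(9 - 1\right) \left(-32\right) = 8 \left(-32\right) = -256$)
$a + H = -256 + \frac{663}{4} = - \frac{361}{4}$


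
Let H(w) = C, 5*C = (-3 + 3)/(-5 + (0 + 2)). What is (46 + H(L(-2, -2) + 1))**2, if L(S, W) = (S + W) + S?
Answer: 2116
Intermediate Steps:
L(S, W) = W + 2*S
C = 0 (C = ((-3 + 3)/(-5 + (0 + 2)))/5 = (0/(-5 + 2))/5 = (0/(-3))/5 = (0*(-1/3))/5 = (1/5)*0 = 0)
H(w) = 0
(46 + H(L(-2, -2) + 1))**2 = (46 + 0)**2 = 46**2 = 2116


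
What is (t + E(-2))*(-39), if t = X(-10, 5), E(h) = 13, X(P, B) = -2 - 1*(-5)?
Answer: -624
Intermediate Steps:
X(P, B) = 3 (X(P, B) = -2 + 5 = 3)
t = 3
(t + E(-2))*(-39) = (3 + 13)*(-39) = 16*(-39) = -624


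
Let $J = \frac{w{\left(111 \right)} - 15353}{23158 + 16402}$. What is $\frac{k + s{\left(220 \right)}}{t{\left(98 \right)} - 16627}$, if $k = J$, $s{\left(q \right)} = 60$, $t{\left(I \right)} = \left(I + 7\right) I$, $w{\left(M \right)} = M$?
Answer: $- \frac{1179179}{125345860} \approx -0.0094074$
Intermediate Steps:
$t{\left(I \right)} = I \left(7 + I\right)$ ($t{\left(I \right)} = \left(7 + I\right) I = I \left(7 + I\right)$)
$J = - \frac{7621}{19780}$ ($J = \frac{111 - 15353}{23158 + 16402} = - \frac{15242}{39560} = \left(-15242\right) \frac{1}{39560} = - \frac{7621}{19780} \approx -0.38529$)
$k = - \frac{7621}{19780} \approx -0.38529$
$\frac{k + s{\left(220 \right)}}{t{\left(98 \right)} - 16627} = \frac{- \frac{7621}{19780} + 60}{98 \left(7 + 98\right) - 16627} = \frac{1179179}{19780 \left(98 \cdot 105 - 16627\right)} = \frac{1179179}{19780 \left(10290 - 16627\right)} = \frac{1179179}{19780 \left(-6337\right)} = \frac{1179179}{19780} \left(- \frac{1}{6337}\right) = - \frac{1179179}{125345860}$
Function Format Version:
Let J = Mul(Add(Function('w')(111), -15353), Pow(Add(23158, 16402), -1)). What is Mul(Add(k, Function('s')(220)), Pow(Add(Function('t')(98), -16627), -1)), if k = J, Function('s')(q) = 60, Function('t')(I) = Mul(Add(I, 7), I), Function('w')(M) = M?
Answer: Rational(-1179179, 125345860) ≈ -0.0094074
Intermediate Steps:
Function('t')(I) = Mul(I, Add(7, I)) (Function('t')(I) = Mul(Add(7, I), I) = Mul(I, Add(7, I)))
J = Rational(-7621, 19780) (J = Mul(Add(111, -15353), Pow(Add(23158, 16402), -1)) = Mul(-15242, Pow(39560, -1)) = Mul(-15242, Rational(1, 39560)) = Rational(-7621, 19780) ≈ -0.38529)
k = Rational(-7621, 19780) ≈ -0.38529
Mul(Add(k, Function('s')(220)), Pow(Add(Function('t')(98), -16627), -1)) = Mul(Add(Rational(-7621, 19780), 60), Pow(Add(Mul(98, Add(7, 98)), -16627), -1)) = Mul(Rational(1179179, 19780), Pow(Add(Mul(98, 105), -16627), -1)) = Mul(Rational(1179179, 19780), Pow(Add(10290, -16627), -1)) = Mul(Rational(1179179, 19780), Pow(-6337, -1)) = Mul(Rational(1179179, 19780), Rational(-1, 6337)) = Rational(-1179179, 125345860)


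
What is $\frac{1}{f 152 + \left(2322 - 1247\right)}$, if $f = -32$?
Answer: $- \frac{1}{3789} \approx -0.00026392$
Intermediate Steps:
$\frac{1}{f 152 + \left(2322 - 1247\right)} = \frac{1}{\left(-32\right) 152 + \left(2322 - 1247\right)} = \frac{1}{-4864 + \left(2322 - 1247\right)} = \frac{1}{-4864 + 1075} = \frac{1}{-3789} = - \frac{1}{3789}$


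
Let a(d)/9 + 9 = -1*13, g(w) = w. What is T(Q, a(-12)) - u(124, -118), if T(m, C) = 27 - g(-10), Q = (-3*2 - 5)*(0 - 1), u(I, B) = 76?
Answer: -39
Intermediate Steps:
a(d) = -198 (a(d) = -81 + 9*(-1*13) = -81 + 9*(-13) = -81 - 117 = -198)
Q = 11 (Q = (-6 - 5)*(-1) = -11*(-1) = 11)
T(m, C) = 37 (T(m, C) = 27 - 1*(-10) = 27 + 10 = 37)
T(Q, a(-12)) - u(124, -118) = 37 - 1*76 = 37 - 76 = -39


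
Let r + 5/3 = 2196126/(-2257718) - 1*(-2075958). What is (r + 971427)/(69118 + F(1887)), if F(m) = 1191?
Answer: 10320195012661/238106842293 ≈ 43.343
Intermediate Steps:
r = 7030382677282/3386577 (r = -5/3 + (2196126/(-2257718) - 1*(-2075958)) = -5/3 + (2196126*(-1/2257718) + 2075958) = -5/3 + (-1098063/1128859 + 2075958) = -5/3 + 2343462773859/1128859 = 7030382677282/3386577 ≈ 2.0760e+6)
(r + 971427)/(69118 + F(1887)) = (7030382677282/3386577 + 971427)/(69118 + 1191) = (10320195012661/3386577)/70309 = (10320195012661/3386577)*(1/70309) = 10320195012661/238106842293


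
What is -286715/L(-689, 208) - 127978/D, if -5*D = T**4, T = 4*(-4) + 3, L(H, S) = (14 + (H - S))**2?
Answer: 490726327095/22268697529 ≈ 22.037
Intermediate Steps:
L(H, S) = (14 + H - S)**2
T = -13 (T = -16 + 3 = -13)
D = -28561/5 (D = -1/5*(-13)**4 = -1/5*28561 = -28561/5 ≈ -5712.2)
-286715/L(-689, 208) - 127978/D = -286715/(14 - 689 - 1*208)**2 - 127978/(-28561/5) = -286715/(14 - 689 - 208)**2 - 127978*(-5/28561) = -286715/((-883)**2) + 639890/28561 = -286715/779689 + 639890/28561 = 490726327095/22268697529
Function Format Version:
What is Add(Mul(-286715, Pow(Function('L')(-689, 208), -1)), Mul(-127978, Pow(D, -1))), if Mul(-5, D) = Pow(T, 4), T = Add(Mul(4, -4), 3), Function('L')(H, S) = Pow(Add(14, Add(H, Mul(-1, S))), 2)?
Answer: Rational(490726327095, 22268697529) ≈ 22.037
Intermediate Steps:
Function('L')(H, S) = Pow(Add(14, H, Mul(-1, S)), 2)
T = -13 (T = Add(-16, 3) = -13)
D = Rational(-28561, 5) (D = Mul(Rational(-1, 5), Pow(-13, 4)) = Mul(Rational(-1, 5), 28561) = Rational(-28561, 5) ≈ -5712.2)
Add(Mul(-286715, Pow(Function('L')(-689, 208), -1)), Mul(-127978, Pow(D, -1))) = Add(Mul(-286715, Pow(Pow(Add(14, -689, Mul(-1, 208)), 2), -1)), Mul(-127978, Pow(Rational(-28561, 5), -1))) = Add(Mul(-286715, Pow(Pow(Add(14, -689, -208), 2), -1)), Mul(-127978, Rational(-5, 28561))) = Add(Mul(-286715, Pow(Pow(-883, 2), -1)), Rational(639890, 28561)) = Add(Mul(-286715, Pow(779689, -1)), Rational(639890, 28561)) = Add(Mul(-286715, Rational(1, 779689)), Rational(639890, 28561)) = Add(Rational(-286715, 779689), Rational(639890, 28561)) = Rational(490726327095, 22268697529)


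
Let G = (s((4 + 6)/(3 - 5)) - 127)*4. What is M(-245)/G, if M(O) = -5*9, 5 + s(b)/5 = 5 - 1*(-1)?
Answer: 45/488 ≈ 0.092213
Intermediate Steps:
s(b) = 5 (s(b) = -25 + 5*(5 - 1*(-1)) = -25 + 5*(5 + 1) = -25 + 5*6 = -25 + 30 = 5)
M(O) = -45
G = -488 (G = (5 - 127)*4 = -122*4 = -488)
M(-245)/G = -45/(-488) = -45*(-1/488) = 45/488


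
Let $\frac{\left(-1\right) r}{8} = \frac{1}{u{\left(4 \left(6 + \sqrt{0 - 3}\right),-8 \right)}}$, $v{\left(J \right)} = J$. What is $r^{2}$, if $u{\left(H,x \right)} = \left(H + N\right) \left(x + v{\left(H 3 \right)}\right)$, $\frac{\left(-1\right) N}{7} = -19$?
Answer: $- \frac{4 i}{- 5271901 i + 2649320 \sqrt{3}} \approx 4.3168 \cdot 10^{-7} - 3.7575 \cdot 10^{-7} i$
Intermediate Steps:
$N = 133$ ($N = \left(-7\right) \left(-19\right) = 133$)
$u{\left(H,x \right)} = \left(133 + H\right) \left(x + 3 H\right)$ ($u{\left(H,x \right)} = \left(H + 133\right) \left(x + H 3\right) = \left(133 + H\right) \left(x + 3 H\right)$)
$r = - \frac{8}{8320 + 3 \left(24 + 4 i \sqrt{3}\right)^{2} + 1564 i \sqrt{3}}$ ($r = - \frac{8}{3 \left(4 \left(6 + \sqrt{0 - 3}\right)\right)^{2} + 133 \left(-8\right) + 399 \cdot 4 \left(6 + \sqrt{0 - 3}\right) + 4 \left(6 + \sqrt{0 - 3}\right) \left(-8\right)} = - \frac{8}{3 \left(4 \left(6 + \sqrt{-3}\right)\right)^{2} - 1064 + 399 \cdot 4 \left(6 + \sqrt{-3}\right) + 4 \left(6 + \sqrt{-3}\right) \left(-8\right)} = - \frac{8}{3 \left(4 \left(6 + i \sqrt{3}\right)\right)^{2} - 1064 + 399 \cdot 4 \left(6 + i \sqrt{3}\right) + 4 \left(6 + i \sqrt{3}\right) \left(-8\right)} = - \frac{8}{3 \left(24 + 4 i \sqrt{3}\right)^{2} - 1064 + 399 \left(24 + 4 i \sqrt{3}\right) + \left(24 + 4 i \sqrt{3}\right) \left(-8\right)} = - \frac{8}{3 \left(24 + 4 i \sqrt{3}\right)^{2} - 1064 + \left(9576 + 1596 i \sqrt{3}\right) - \left(192 + 32 i \sqrt{3}\right)} = - \frac{8}{8320 + 3 \left(24 + 4 i \sqrt{3}\right)^{2} + 1564 i \sqrt{3}} \approx -0.00070852 + 0.00026516 i$)
$r^{2} = \left(\frac{2 i}{- 2476 i + 535 \sqrt{3}}\right)^{2} = - \frac{4}{\left(- 2476 i + 535 \sqrt{3}\right)^{2}}$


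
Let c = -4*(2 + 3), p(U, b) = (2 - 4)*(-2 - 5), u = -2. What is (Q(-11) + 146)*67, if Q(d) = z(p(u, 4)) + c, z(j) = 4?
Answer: 8710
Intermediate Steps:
p(U, b) = 14 (p(U, b) = -2*(-7) = 14)
c = -20 (c = -4*5 = -20)
Q(d) = -16 (Q(d) = 4 - 20 = -16)
(Q(-11) + 146)*67 = (-16 + 146)*67 = 130*67 = 8710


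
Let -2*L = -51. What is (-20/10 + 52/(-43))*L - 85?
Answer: -7174/43 ≈ -166.84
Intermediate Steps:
L = 51/2 (L = -1/2*(-51) = 51/2 ≈ 25.500)
(-20/10 + 52/(-43))*L - 85 = (-20/10 + 52/(-43))*(51/2) - 85 = (-20*1/10 + 52*(-1/43))*(51/2) - 85 = (-2 - 52/43)*(51/2) - 85 = -138/43*51/2 - 85 = -3519/43 - 85 = -7174/43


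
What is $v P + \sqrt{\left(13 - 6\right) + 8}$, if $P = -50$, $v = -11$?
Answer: $550 + \sqrt{15} \approx 553.87$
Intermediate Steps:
$v P + \sqrt{\left(13 - 6\right) + 8} = \left(-11\right) \left(-50\right) + \sqrt{\left(13 - 6\right) + 8} = 550 + \sqrt{7 + 8} = 550 + \sqrt{15}$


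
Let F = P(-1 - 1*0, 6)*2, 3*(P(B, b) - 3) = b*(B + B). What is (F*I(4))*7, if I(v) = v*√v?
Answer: -112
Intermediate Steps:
I(v) = v^(3/2)
P(B, b) = 3 + 2*B*b/3 (P(B, b) = 3 + (b*(B + B))/3 = 3 + (b*(2*B))/3 = 3 + (2*B*b)/3 = 3 + 2*B*b/3)
F = -2 (F = (3 + (⅔)*(-1 - 1*0)*6)*2 = (3 + (⅔)*(-1 + 0)*6)*2 = (3 + (⅔)*(-1)*6)*2 = (3 - 4)*2 = -1*2 = -2)
(F*I(4))*7 = -2*4^(3/2)*7 = -2*8*7 = -16*7 = -112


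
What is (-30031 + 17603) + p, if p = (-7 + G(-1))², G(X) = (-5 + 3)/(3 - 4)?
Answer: -12403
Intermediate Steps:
G(X) = 2 (G(X) = -2/(-1) = -2*(-1) = 2)
p = 25 (p = (-7 + 2)² = (-5)² = 25)
(-30031 + 17603) + p = (-30031 + 17603) + 25 = -12428 + 25 = -12403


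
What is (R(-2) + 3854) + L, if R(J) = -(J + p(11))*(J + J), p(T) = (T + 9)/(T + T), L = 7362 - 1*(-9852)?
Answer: 231700/11 ≈ 21064.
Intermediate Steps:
L = 17214 (L = 7362 + 9852 = 17214)
p(T) = (9 + T)/(2*T) (p(T) = (9 + T)/((2*T)) = (9 + T)*(1/(2*T)) = (9 + T)/(2*T))
R(J) = -2*J*(10/11 + J) (R(J) = -(J + (½)*(9 + 11)/11)*(J + J) = -(J + (½)*(1/11)*20)*2*J = -(J + 10/11)*2*J = -(10/11 + J)*2*J = -2*J*(10/11 + J))
(R(-2) + 3854) + L = (-2/11*(-2)*(10 + 11*(-2)) + 3854) + 17214 = (-2/11*(-2)*(10 - 22) + 3854) + 17214 = (-2/11*(-2)*(-12) + 3854) + 17214 = (-48/11 + 3854) + 17214 = 42346/11 + 17214 = 231700/11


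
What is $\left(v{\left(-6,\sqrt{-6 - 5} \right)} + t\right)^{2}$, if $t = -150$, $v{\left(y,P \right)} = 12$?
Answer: $19044$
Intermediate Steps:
$\left(v{\left(-6,\sqrt{-6 - 5} \right)} + t\right)^{2} = \left(12 - 150\right)^{2} = \left(-138\right)^{2} = 19044$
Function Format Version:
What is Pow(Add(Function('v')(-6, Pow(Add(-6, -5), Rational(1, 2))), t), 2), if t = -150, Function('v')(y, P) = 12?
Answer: 19044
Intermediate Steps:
Pow(Add(Function('v')(-6, Pow(Add(-6, -5), Rational(1, 2))), t), 2) = Pow(Add(12, -150), 2) = Pow(-138, 2) = 19044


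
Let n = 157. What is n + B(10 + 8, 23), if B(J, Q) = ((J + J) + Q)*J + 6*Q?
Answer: 1357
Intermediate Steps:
B(J, Q) = 6*Q + J*(Q + 2*J) (B(J, Q) = (2*J + Q)*J + 6*Q = (Q + 2*J)*J + 6*Q = J*(Q + 2*J) + 6*Q = 6*Q + J*(Q + 2*J))
n + B(10 + 8, 23) = 157 + (2*(10 + 8)**2 + 6*23 + (10 + 8)*23) = 157 + (2*18**2 + 138 + 18*23) = 157 + (2*324 + 138 + 414) = 157 + (648 + 138 + 414) = 157 + 1200 = 1357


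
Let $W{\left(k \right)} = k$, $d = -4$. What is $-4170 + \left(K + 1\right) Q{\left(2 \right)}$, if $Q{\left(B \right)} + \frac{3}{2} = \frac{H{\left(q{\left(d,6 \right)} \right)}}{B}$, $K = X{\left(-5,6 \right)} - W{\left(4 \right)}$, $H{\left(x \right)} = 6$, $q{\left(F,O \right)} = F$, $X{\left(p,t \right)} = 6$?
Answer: $- \frac{8331}{2} \approx -4165.5$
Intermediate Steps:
$K = 2$ ($K = 6 - 4 = 2$)
$Q{\left(B \right)} = - \frac{3}{2} + \frac{6}{B}$
$-4170 + \left(K + 1\right) Q{\left(2 \right)} = -4170 + \left(2 + 1\right) \left(- \frac{3}{2} + \frac{6}{2}\right) = -4170 + 3 \left(- \frac{3}{2} + 6 \cdot \frac{1}{2}\right) = -4170 + 3 \left(- \frac{3}{2} + 3\right) = -4170 + 3 \cdot \frac{3}{2} = -4170 + \frac{9}{2} = - \frac{8331}{2}$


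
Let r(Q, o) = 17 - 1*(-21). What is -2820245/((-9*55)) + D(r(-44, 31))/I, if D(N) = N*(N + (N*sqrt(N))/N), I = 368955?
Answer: 23123204639/4058505 + 38*sqrt(38)/368955 ≈ 5697.5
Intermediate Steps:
r(Q, o) = 38 (r(Q, o) = 17 + 21 = 38)
D(N) = N*(N + sqrt(N)) (D(N) = N*(N + N**(3/2)/N) = N*(N + sqrt(N)))
-2820245/((-9*55)) + D(r(-44, 31))/I = -2820245/((-9*55)) + (38**2 + 38**(3/2))/368955 = -2820245/(-495) + (1444 + 38*sqrt(38))*(1/368955) = -2820245*(-1/495) + (1444/368955 + 38*sqrt(38)/368955) = 564049/99 + (1444/368955 + 38*sqrt(38)/368955) = 23123204639/4058505 + 38*sqrt(38)/368955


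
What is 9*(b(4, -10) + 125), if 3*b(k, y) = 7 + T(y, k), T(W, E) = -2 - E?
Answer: 1128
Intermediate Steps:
b(k, y) = 5/3 - k/3 (b(k, y) = (7 + (-2 - k))/3 = (5 - k)/3 = 5/3 - k/3)
9*(b(4, -10) + 125) = 9*((5/3 - 1/3*4) + 125) = 9*((5/3 - 4/3) + 125) = 9*(1/3 + 125) = 9*(376/3) = 1128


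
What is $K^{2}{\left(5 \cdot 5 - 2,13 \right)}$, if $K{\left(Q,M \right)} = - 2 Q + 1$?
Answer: $2025$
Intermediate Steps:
$K{\left(Q,M \right)} = 1 - 2 Q$
$K^{2}{\left(5 \cdot 5 - 2,13 \right)} = \left(1 - 2 \left(5 \cdot 5 - 2\right)\right)^{2} = \left(1 - 2 \left(25 - 2\right)\right)^{2} = \left(1 - 46\right)^{2} = \left(-45\right)^{2} = 2025$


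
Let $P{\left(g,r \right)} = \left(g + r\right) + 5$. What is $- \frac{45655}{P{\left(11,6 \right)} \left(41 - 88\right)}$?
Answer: $\frac{45655}{1034} \approx 44.154$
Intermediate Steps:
$P{\left(g,r \right)} = 5 + g + r$
$- \frac{45655}{P{\left(11,6 \right)} \left(41 - 88\right)} = - \frac{45655}{\left(5 + 11 + 6\right) \left(41 - 88\right)} = - \frac{45655}{22 \left(-47\right)} = - \frac{45655}{-1034} = \left(-45655\right) \left(- \frac{1}{1034}\right) = \frac{45655}{1034}$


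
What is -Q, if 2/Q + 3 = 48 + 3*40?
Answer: -2/165 ≈ -0.012121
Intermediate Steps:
Q = 2/165 (Q = 2/(-3 + (48 + 3*40)) = 2/(-3 + (48 + 120)) = 2/(-3 + 168) = 2/165 ≈ 0.012121)
-Q = -1*2/165 = -2/165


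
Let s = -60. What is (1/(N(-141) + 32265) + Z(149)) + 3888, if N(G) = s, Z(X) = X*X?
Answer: 840196246/32205 ≈ 26089.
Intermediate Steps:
Z(X) = X²
N(G) = -60
(1/(N(-141) + 32265) + Z(149)) + 3888 = (1/(-60 + 32265) + 149²) + 3888 = (1/32205 + 22201) + 3888 = 714983206/32205 + 3888 = 840196246/32205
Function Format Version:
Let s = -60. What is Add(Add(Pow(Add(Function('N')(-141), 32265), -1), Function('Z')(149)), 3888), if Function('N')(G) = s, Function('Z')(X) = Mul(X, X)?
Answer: Rational(840196246, 32205) ≈ 26089.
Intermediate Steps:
Function('Z')(X) = Pow(X, 2)
Function('N')(G) = -60
Add(Add(Pow(Add(Function('N')(-141), 32265), -1), Function('Z')(149)), 3888) = Add(Add(Pow(Add(-60, 32265), -1), Pow(149, 2)), 3888) = Add(Add(Pow(32205, -1), 22201), 3888) = Add(Add(Rational(1, 32205), 22201), 3888) = Add(Rational(714983206, 32205), 3888) = Rational(840196246, 32205)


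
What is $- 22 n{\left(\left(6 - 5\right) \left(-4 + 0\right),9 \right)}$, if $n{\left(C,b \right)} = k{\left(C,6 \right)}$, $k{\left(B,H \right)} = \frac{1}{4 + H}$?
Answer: $- \frac{11}{5} \approx -2.2$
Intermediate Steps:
$n{\left(C,b \right)} = \frac{1}{10}$ ($n{\left(C,b \right)} = \frac{1}{4 + 6} = \frac{1}{10}$)
$- 22 n{\left(\left(6 - 5\right) \left(-4 + 0\right),9 \right)} = \left(-22\right) \frac{1}{10} = - \frac{11}{5}$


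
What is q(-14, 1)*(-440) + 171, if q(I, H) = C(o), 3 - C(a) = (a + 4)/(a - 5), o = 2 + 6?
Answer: 611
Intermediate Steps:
o = 8
C(a) = 3 - (4 + a)/(-5 + a) (C(a) = 3 - (a + 4)/(a - 5) = 3 - (4 + a)/(-5 + a))
q(I, H) = -1 (q(I, H) = (-19 + 2*8)/(-5 + 8) = (-19 + 16)/3 = (1/3)*(-3) = -1)
q(-14, 1)*(-440) + 171 = -1*(-440) + 171 = 440 + 171 = 611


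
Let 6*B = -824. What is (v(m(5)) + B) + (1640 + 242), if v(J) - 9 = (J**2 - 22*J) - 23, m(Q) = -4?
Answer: 5504/3 ≈ 1834.7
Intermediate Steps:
B = -412/3 (B = (1/6)*(-824) = -412/3 ≈ -137.33)
v(J) = -14 + J**2 - 22*J (v(J) = 9 + ((J**2 - 22*J) - 23) = 9 + (-23 + J**2 - 22*J) = -14 + J**2 - 22*J)
(v(m(5)) + B) + (1640 + 242) = ((-14 + (-4)**2 - 22*(-4)) - 412/3) + (1640 + 242) = ((-14 + 16 + 88) - 412/3) + 1882 = (90 - 412/3) + 1882 = -142/3 + 1882 = 5504/3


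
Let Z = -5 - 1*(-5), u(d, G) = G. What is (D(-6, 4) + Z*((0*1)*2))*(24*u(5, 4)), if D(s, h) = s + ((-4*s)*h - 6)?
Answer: 8064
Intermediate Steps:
Z = 0 (Z = -5 + 5 = 0)
D(s, h) = -6 + s - 4*h*s (D(s, h) = s + (-4*h*s - 6) = s + (-6 - 4*h*s) = -6 + s - 4*h*s)
(D(-6, 4) + Z*((0*1)*2))*(24*u(5, 4)) = ((-6 - 6 - 4*4*(-6)) + 0*((0*1)*2))*(24*4) = ((-6 - 6 + 96) + 0*(0*2))*96 = (84 + 0*0)*96 = (84 + 0)*96 = 84*96 = 8064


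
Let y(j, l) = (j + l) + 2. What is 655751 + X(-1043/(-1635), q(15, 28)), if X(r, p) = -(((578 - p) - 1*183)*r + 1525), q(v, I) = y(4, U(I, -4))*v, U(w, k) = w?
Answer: 213955891/327 ≈ 6.5430e+5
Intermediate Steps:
y(j, l) = 2 + j + l
q(v, I) = v*(6 + I) (q(v, I) = (2 + 4 + I)*v = (6 + I)*v = v*(6 + I))
X(r, p) = -1525 - r*(395 - p) (X(r, p) = -(((578 - p) - 183)*r + 1525) = -((395 - p)*r + 1525) = -(r*(395 - p) + 1525) = -(1525 + r*(395 - p)) = -1525 - r*(395 - p))
655751 + X(-1043/(-1635), q(15, 28)) = 655751 + (-1525 - (-411985)/(-1635) + (15*(6 + 28))*(-1043/(-1635))) = 655751 + (-1525 - (-411985)*(-1)/1635 + (15*34)*(-1043*(-1/1635))) = 655751 + (-1525 - 395*1043/1635 + 510*(1043/1635)) = 655751 + (-1525 - 82397/327 + 35462/109) = 655751 - 474686/327 = 213955891/327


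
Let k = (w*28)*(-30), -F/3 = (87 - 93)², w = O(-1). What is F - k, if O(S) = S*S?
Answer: 732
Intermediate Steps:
O(S) = S²
w = 1 (w = (-1)² = 1)
F = -108 (F = -3*(87 - 93)² = -3*(-6)² = -3*36 = -108)
k = -840 (k = (1*28)*(-30) = 28*(-30) = -840)
F - k = -108 - 1*(-840) = -108 + 840 = 732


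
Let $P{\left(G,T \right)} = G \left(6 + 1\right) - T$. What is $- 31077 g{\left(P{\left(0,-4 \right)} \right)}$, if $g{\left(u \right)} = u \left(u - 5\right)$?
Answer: $124308$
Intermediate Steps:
$P{\left(G,T \right)} = - T + 7 G$ ($P{\left(G,T \right)} = G 7 - T = 7 G - T = - T + 7 G$)
$g{\left(u \right)} = u \left(-5 + u\right)$
$- 31077 g{\left(P{\left(0,-4 \right)} \right)} = - 31077 \left(\left(-1\right) \left(-4\right) + 7 \cdot 0\right) \left(-5 + \left(\left(-1\right) \left(-4\right) + 7 \cdot 0\right)\right) = - 31077 \left(4 + 0\right) \left(-5 + \left(4 + 0\right)\right) = - 31077 \cdot 4 \left(-5 + 4\right) = - 31077 \cdot 4 \left(-1\right) = \left(-31077\right) \left(-4\right) = 124308$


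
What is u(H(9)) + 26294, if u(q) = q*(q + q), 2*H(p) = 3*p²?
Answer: 111637/2 ≈ 55819.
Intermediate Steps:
H(p) = 3*p²/2 (H(p) = (3*p²)/2 = 3*p²/2)
u(q) = 2*q² (u(q) = q*(2*q) = 2*q²)
u(H(9)) + 26294 = 2*((3/2)*9²)² + 26294 = 2*((3/2)*81)² + 26294 = 2*(243/2)² + 26294 = 2*(59049/4) + 26294 = 59049/2 + 26294 = 111637/2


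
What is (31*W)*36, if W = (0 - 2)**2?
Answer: 4464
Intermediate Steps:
W = 4 (W = (-2)**2 = 4)
(31*W)*36 = (31*4)*36 = 124*36 = 4464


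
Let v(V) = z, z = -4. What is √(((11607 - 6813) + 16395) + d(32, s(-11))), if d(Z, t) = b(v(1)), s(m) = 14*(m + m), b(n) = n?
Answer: √21185 ≈ 145.55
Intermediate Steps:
v(V) = -4
s(m) = 28*m (s(m) = 14*(2*m) = 28*m)
d(Z, t) = -4
√(((11607 - 6813) + 16395) + d(32, s(-11))) = √(((11607 - 6813) + 16395) - 4) = √((4794 + 16395) - 4) = √(21189 - 4) = √21185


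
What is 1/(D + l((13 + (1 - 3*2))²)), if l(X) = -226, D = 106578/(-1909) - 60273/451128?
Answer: -287067784/80942446231 ≈ -0.0035466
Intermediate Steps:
D = -16065127047/287067784 (D = 106578*(-1/1909) - 60273*1/451128 = -106578/1909 - 20091/150376 = -16065127047/287067784 ≈ -55.963)
1/(D + l((13 + (1 - 3*2))²)) = 1/(-16065127047/287067784 - 226) = 1/(-80942446231/287067784) = -287067784/80942446231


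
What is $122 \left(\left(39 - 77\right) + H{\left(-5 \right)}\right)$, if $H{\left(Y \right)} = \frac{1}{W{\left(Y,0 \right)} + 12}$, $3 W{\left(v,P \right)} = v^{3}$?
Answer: $- \frac{412970}{89} \approx -4640.1$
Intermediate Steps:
$W{\left(v,P \right)} = \frac{v^{3}}{3}$
$H{\left(Y \right)} = \frac{1}{12 + \frac{Y^{3}}{3}}$ ($H{\left(Y \right)} = \frac{1}{\frac{Y^{3}}{3} + 12} = \frac{1}{12 + \frac{Y^{3}}{3}}$)
$122 \left(\left(39 - 77\right) + H{\left(-5 \right)}\right) = 122 \left(\left(39 - 77\right) + \frac{3}{36 + \left(-5\right)^{3}}\right) = 122 \left(-38 + \frac{3}{36 - 125}\right) = 122 \left(-38 + \frac{3}{-89}\right) = 122 \left(-38 + 3 \left(- \frac{1}{89}\right)\right) = 122 \left(-38 - \frac{3}{89}\right) = 122 \left(- \frac{3385}{89}\right) = - \frac{412970}{89}$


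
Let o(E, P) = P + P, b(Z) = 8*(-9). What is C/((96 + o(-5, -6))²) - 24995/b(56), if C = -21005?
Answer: 2428505/7056 ≈ 344.18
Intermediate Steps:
b(Z) = -72
o(E, P) = 2*P
C/((96 + o(-5, -6))²) - 24995/b(56) = -21005/(96 + 2*(-6))² - 24995/(-72) = -21005/(96 - 12)² - 24995*(-1/72) = -21005/(84²) + 24995/72 = -21005/7056 + 24995/72 = 2428505/7056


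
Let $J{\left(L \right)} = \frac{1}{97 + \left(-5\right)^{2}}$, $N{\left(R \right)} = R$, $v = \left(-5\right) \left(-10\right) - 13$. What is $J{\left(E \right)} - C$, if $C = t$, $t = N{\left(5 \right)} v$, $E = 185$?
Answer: $- \frac{22569}{122} \approx -184.99$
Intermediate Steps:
$v = 37$ ($v = 50 - 13 = 37$)
$t = 185$ ($t = 5 \cdot 37 = 185$)
$C = 185$
$J{\left(L \right)} = \frac{1}{122}$ ($J{\left(L \right)} = \frac{1}{97 + 25} = \frac{1}{122}$)
$J{\left(E \right)} - C = \frac{1}{122} - 185 = - \frac{22569}{122}$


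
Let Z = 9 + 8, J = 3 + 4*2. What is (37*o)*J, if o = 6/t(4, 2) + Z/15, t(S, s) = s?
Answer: 25234/15 ≈ 1682.3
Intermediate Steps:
J = 11 (J = 3 + 8 = 11)
Z = 17
o = 62/15 (o = 6/2 + 17/15 = 6*(½) + 17*(1/15) = 3 + 17/15 = 62/15 ≈ 4.1333)
(37*o)*J = (37*(62/15))*11 = (2294/15)*11 = 25234/15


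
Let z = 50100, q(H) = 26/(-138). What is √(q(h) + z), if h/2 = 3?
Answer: √238525203/69 ≈ 223.83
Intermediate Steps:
h = 6 (h = 2*3 = 6)
q(H) = -13/69 (q(H) = 26*(-1/138) = -13/69)
√(q(h) + z) = √(-13/69 + 50100) = √(3456887/69) = √238525203/69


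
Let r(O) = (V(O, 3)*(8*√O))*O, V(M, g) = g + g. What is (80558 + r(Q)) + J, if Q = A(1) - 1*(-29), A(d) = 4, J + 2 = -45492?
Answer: 35064 + 1584*√33 ≈ 44163.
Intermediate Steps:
J = -45494 (J = -2 - 45492 = -45494)
V(M, g) = 2*g
Q = 33 (Q = 4 - 1*(-29) = 4 + 29 = 33)
r(O) = 48*O^(3/2) (r(O) = ((2*3)*(8*√O))*O = (6*(8*√O))*O = (48*√O)*O = 48*O^(3/2))
(80558 + r(Q)) + J = (80558 + 48*33^(3/2)) - 45494 = (80558 + 48*(33*√33)) - 45494 = (80558 + 1584*√33) - 45494 = 35064 + 1584*√33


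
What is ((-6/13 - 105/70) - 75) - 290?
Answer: -9541/26 ≈ -366.96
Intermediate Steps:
((-6/13 - 105/70) - 75) - 290 = ((-6*1/13 - 105*1/70) - 75) - 290 = ((-6/13 - 3/2) - 75) - 290 = (-51/26 - 75) - 290 = -2001/26 - 290 = -9541/26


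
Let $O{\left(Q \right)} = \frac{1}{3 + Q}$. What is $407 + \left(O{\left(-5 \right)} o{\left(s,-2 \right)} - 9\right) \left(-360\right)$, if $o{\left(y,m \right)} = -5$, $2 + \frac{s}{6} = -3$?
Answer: $2747$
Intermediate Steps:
$s = -30$ ($s = -12 + 6 \left(-3\right) = -12 - 18 = -30$)
$407 + \left(O{\left(-5 \right)} o{\left(s,-2 \right)} - 9\right) \left(-360\right) = 407 + \left(\frac{1}{3 - 5} \left(-5\right) - 9\right) \left(-360\right) = 407 + \left(\frac{1}{-2} \left(-5\right) - 9\right) \left(-360\right) = 407 + \left(\left(- \frac{1}{2}\right) \left(-5\right) - 9\right) \left(-360\right) = 407 + \left(\frac{5}{2} - 9\right) \left(-360\right) = 407 - -2340 = 407 + 2340 = 2747$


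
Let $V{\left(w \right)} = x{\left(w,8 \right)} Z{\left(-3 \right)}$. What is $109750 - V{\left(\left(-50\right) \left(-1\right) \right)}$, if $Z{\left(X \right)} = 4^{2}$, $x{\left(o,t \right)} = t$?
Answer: $109622$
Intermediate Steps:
$Z{\left(X \right)} = 16$
$V{\left(w \right)} = 128$ ($V{\left(w \right)} = 8 \cdot 16 = 128$)
$109750 - V{\left(\left(-50\right) \left(-1\right) \right)} = 109750 - 128 = 109622$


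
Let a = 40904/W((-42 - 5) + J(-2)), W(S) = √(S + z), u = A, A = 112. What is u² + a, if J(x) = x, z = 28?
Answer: 12544 - 40904*I*√21/21 ≈ 12544.0 - 8926.0*I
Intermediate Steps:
u = 112
W(S) = √(28 + S) (W(S) = √(S + 28) = √(28 + S))
a = -40904*I*√21/21 (a = 40904/(√(28 + ((-42 - 5) - 2))) = 40904/(√(28 + (-47 - 2))) = 40904/(√(28 - 49)) = 40904/(√(-21)) = 40904/((I*√21)) = 40904*(-I*√21/21) = -40904*I*√21/21 ≈ -8926.0*I)
u² + a = 112² - 40904*I*√21/21 = 12544 - 40904*I*√21/21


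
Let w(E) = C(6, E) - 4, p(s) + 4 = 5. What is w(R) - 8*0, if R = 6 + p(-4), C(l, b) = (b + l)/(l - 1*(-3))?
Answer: -23/9 ≈ -2.5556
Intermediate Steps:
p(s) = 1 (p(s) = -4 + 5 = 1)
C(l, b) = (b + l)/(3 + l) (C(l, b) = (b + l)/(l + 3) = (b + l)/(3 + l))
R = 7 (R = 6 + 1 = 7)
w(E) = -10/3 + E/9 (w(E) = (E + 6)/(3 + 6) - 4 = (6 + E)/9 - 4 = (⅔ + E/9) - 4 = -10/3 + E/9)
w(R) - 8*0 = (-10/3 + (⅑)*7) - 8*0 = (-10/3 + 7/9) + 0 = -23/9 + 0 = -23/9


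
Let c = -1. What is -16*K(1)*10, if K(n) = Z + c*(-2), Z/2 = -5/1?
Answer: 1280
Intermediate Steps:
Z = -10 (Z = 2*(-5/1) = 2*(-5*1) = 2*(-5) = -10)
K(n) = -8 (K(n) = -10 - 1*(-2) = -10 + 2 = -8)
-16*K(1)*10 = -16*(-8)*10 = 128*10 = 1280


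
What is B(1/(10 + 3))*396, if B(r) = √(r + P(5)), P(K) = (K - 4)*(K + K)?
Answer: 396*√1703/13 ≈ 1257.1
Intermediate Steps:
P(K) = 2*K*(-4 + K) (P(K) = (-4 + K)*(2*K) = 2*K*(-4 + K))
B(r) = √(10 + r) (B(r) = √(r + 2*5*(-4 + 5)) = √(r + 2*5*1) = √(r + 10) = √(10 + r))
B(1/(10 + 3))*396 = √(10 + 1/(10 + 3))*396 = √(10 + 1/13)*396 = √(131/13)*396 = (√1703/13)*396 = 396*√1703/13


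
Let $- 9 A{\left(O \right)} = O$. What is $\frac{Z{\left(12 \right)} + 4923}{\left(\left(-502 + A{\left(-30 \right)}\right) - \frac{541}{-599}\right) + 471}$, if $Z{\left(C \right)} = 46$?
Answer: $- \frac{8929293}{48094} \approx -185.66$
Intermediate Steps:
$A{\left(O \right)} = - \frac{O}{9}$
$\frac{Z{\left(12 \right)} + 4923}{\left(\left(-502 + A{\left(-30 \right)}\right) - \frac{541}{-599}\right) + 471} = \frac{46 + 4923}{\left(\left(-502 - - \frac{10}{3}\right) - \frac{541}{-599}\right) + 471} = \frac{4969}{\left(\left(-502 + \frac{10}{3}\right) - - \frac{541}{599}\right) + 471} = \frac{4969}{\left(- \frac{1496}{3} + \frac{541}{599}\right) + 471} = \frac{4969}{- \frac{894481}{1797} + 471} = \frac{4969}{- \frac{48094}{1797}} = 4969 \left(- \frac{1797}{48094}\right) = - \frac{8929293}{48094}$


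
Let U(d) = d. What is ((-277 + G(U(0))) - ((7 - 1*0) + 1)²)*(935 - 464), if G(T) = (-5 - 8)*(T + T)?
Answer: -160611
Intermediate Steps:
G(T) = -26*T
((-277 + G(U(0))) - ((7 - 1*0) + 1)²)*(935 - 464) = ((-277 - 26*0) - ((7 - 1*0) + 1)²)*(935 - 464) = ((-277 + 0) - ((7 + 0) + 1)²)*471 = (-277 - (7 + 1)²)*471 = (-277 - 1*8²)*471 = (-277 - 1*64)*471 = (-277 - 64)*471 = -341*471 = -160611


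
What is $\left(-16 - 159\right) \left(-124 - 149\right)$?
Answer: $47775$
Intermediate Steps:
$\left(-16 - 159\right) \left(-124 - 149\right) = \left(-175\right) \left(-273\right) = 47775$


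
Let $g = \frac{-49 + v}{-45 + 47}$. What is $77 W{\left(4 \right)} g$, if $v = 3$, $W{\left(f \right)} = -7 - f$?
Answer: $19481$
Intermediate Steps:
$g = -23$ ($g = \frac{-49 + 3}{-45 + 47} = - \frac{46}{2} = \left(-46\right) \frac{1}{2} = -23$)
$77 W{\left(4 \right)} g = 77 \left(-7 - 4\right) \left(-23\right) = 77 \left(-11\right) \left(-23\right) = \left(-847\right) \left(-23\right) = 19481$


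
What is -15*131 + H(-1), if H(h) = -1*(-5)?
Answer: -1960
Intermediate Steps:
H(h) = 5
-15*131 + H(-1) = -15*131 + 5 = -1965 + 5 = -1960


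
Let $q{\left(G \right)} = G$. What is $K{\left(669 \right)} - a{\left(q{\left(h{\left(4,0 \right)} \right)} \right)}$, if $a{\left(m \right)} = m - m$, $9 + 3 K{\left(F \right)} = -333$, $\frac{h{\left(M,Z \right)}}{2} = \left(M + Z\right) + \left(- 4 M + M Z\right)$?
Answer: $-114$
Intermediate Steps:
$h{\left(M,Z \right)} = - 6 M + 2 Z + 2 M Z$ ($h{\left(M,Z \right)} = 2 \left(\left(M + Z\right) + \left(- 4 M + M Z\right)\right) = 2 \left(Z - 3 M + M Z\right) = - 6 M + 2 Z + 2 M Z$)
$K{\left(F \right)} = -114$ ($K{\left(F \right)} = -3 + \frac{1}{3} \left(-333\right) = -3 - 111 = -114$)
$a{\left(m \right)} = 0$
$K{\left(669 \right)} - a{\left(q{\left(h{\left(4,0 \right)} \right)} \right)} = -114 - 0 = -114 + 0 = -114$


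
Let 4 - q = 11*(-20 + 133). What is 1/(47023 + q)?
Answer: 1/45784 ≈ 2.1842e-5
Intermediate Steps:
q = -1239 (q = 4 - 11*(-20 + 133) = 4 - 11*113 = 4 - 1*1243 = 4 - 1243 = -1239)
1/(47023 + q) = 1/(47023 - 1239) = 1/45784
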